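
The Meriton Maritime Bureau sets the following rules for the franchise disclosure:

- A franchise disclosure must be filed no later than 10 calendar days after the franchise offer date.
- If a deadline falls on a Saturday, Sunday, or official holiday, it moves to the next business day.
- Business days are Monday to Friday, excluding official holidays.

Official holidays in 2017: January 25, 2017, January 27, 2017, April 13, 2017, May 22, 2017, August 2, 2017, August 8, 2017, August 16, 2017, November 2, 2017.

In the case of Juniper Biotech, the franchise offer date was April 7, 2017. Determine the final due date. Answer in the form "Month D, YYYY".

April 17, 2017

Adding 10 calendar days to April 7, 2017 gives April 17, 2017.
Since April 17, 2017 is a Monday and not a holiday, the date is unchanged.
Final deadline: April 17, 2017.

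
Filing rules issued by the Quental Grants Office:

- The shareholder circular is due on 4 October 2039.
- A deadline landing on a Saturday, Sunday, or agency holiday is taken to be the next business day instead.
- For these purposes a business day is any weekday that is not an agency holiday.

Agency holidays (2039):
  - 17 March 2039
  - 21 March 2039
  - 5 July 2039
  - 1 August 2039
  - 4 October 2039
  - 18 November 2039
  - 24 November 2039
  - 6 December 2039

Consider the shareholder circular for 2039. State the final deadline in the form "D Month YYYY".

Start from the fixed due date, 4 October 2039.
4 October 2039 is a listed holiday, so it moves to the next business day, 5 October 2039 (Wednesday).
The final due date is 5 October 2039.

5 October 2039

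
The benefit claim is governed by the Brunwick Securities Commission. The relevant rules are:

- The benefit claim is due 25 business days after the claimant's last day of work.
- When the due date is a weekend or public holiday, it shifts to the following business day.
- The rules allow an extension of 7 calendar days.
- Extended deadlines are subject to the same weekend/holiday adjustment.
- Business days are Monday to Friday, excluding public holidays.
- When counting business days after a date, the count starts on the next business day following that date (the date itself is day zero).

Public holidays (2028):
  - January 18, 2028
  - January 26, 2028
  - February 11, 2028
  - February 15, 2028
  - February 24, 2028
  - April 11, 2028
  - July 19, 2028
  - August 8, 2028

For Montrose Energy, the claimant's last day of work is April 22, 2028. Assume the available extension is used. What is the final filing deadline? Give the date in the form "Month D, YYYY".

Counting 25 business days after April 22, 2028 (skipping weekends and listed holidays) reaches May 26, 2028.
May 26, 2028 (Friday) is already a business day.
Applying the 7-calendar-day extension: May 26, 2028 + 7 days = June 2, 2028.
June 2, 2028 is a Friday and not a listed holiday, so it stands.
Deadline: June 2, 2028.

June 2, 2028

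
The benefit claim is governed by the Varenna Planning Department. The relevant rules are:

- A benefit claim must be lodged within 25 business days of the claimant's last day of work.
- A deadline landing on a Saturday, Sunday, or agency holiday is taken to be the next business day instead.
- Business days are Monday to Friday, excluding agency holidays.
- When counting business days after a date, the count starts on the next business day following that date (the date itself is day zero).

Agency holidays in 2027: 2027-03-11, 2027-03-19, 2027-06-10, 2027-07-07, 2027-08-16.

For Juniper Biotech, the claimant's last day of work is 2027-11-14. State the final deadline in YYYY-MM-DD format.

25 business days after 2027-11-14, excluding weekends and holidays, is 2027-12-17.
2027-12-17 is a Friday and not a listed holiday, so it stands.
So the filing is due 2027-12-17.

2027-12-17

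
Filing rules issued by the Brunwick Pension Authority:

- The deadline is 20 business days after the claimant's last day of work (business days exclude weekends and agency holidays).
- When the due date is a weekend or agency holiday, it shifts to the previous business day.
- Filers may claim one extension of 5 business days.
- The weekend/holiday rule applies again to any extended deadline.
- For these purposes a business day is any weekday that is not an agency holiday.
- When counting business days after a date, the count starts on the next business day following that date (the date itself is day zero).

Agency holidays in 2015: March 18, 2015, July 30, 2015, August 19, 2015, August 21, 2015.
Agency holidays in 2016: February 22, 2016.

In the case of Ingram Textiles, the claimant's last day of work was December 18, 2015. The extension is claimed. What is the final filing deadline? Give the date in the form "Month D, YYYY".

January 22, 2016

Starting the day after December 18, 2015 and counting 20 business days lands on January 15, 2016.
January 15, 2016 (Friday) is already a business day.
Applying the 5-business-day extension: 5 business days after January 15, 2016 is January 22, 2016.
Since January 22, 2016 is a Friday and not a holiday, the date is unchanged.
So the filing is due January 22, 2016.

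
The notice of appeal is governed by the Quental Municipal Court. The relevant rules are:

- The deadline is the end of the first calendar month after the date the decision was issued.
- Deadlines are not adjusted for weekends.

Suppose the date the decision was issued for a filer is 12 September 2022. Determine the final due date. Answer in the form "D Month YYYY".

31 October 2022

1 month after 12 September 2022 is October 2022; that month ends on 31 October 2022.
31 October 2022 is a Monday; no weekend or holiday adjustment applies.
The final due date is 31 October 2022.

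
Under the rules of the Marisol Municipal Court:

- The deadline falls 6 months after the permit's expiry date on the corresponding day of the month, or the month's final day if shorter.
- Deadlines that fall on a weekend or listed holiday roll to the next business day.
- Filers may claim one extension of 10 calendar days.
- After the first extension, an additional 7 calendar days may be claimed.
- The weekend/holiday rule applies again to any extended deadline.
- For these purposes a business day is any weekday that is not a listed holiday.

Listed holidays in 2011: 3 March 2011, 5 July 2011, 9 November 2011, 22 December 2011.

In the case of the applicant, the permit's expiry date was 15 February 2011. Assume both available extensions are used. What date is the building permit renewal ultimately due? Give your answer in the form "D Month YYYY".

6 months after 15 February 2011, on the same day of the month, is 15 August 2011.
15 August 2011 is a Monday and not a listed holiday, so it stands.
Applying the 10-calendar-day extension: 15 August 2011 + 10 days = 25 August 2011.
25 August 2011 is a Thursday and not a listed holiday, so it stands.
Applying the 7-calendar-day extension: 25 August 2011 + 7 days = 1 September 2011.
1 September 2011 (Thursday) is already a business day.
Deadline: 1 September 2011.

1 September 2011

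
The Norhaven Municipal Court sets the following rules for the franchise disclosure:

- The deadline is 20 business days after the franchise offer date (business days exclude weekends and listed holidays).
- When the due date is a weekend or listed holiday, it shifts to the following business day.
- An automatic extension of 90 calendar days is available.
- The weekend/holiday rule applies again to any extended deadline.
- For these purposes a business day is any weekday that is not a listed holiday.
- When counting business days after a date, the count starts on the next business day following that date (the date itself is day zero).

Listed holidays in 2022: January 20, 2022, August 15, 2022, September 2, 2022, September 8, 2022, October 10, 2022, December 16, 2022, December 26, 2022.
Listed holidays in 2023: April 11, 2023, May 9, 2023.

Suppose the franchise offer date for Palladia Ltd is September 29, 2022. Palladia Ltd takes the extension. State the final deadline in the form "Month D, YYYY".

20 business days after September 29, 2022, excluding weekends and holidays, is October 28, 2022.
October 28, 2022 is a Friday and not a listed holiday, so it stands.
Applying the 90-calendar-day extension: October 28, 2022 + 90 days = January 26, 2023.
January 26, 2023 (Thursday) is already a business day.
So the filing is due January 26, 2023.

January 26, 2023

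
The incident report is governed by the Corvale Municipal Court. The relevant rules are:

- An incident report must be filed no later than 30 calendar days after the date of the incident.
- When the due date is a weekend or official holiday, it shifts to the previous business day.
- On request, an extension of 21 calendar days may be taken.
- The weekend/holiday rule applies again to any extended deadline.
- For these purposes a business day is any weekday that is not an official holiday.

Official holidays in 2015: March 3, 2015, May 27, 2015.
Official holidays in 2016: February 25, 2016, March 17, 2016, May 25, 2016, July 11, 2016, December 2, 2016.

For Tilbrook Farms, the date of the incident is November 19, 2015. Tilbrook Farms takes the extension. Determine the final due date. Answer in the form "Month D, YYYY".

From November 19, 2015, 30 calendar days later is December 19, 2015.
December 19, 2015 falls on a Saturday. Rolling to the preceding business day gives December 18, 2015, a Friday.
Applying the 21-calendar-day extension: December 18, 2015 + 21 days = January 8, 2016.
January 8, 2016 is a Friday and not a listed holiday, so it stands.
Deadline: January 8, 2016.

January 8, 2016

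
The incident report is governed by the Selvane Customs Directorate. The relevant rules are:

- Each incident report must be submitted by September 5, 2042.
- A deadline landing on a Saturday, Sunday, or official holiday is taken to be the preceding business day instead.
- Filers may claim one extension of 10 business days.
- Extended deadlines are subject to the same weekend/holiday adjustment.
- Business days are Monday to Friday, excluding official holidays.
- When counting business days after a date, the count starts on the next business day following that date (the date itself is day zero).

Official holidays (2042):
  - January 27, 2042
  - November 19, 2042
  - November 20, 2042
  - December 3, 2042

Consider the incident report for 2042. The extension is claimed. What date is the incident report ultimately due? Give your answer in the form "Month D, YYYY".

September 19, 2042

Start from the fixed due date, September 5, 2042.
September 5, 2042 falls on a Friday, which is a business day, so no adjustment is needed.
Applying the 10-business-day extension: 10 business days after September 5, 2042 is September 19, 2042.
Since September 19, 2042 is a Friday and not a holiday, the date is unchanged.
So the filing is due September 19, 2042.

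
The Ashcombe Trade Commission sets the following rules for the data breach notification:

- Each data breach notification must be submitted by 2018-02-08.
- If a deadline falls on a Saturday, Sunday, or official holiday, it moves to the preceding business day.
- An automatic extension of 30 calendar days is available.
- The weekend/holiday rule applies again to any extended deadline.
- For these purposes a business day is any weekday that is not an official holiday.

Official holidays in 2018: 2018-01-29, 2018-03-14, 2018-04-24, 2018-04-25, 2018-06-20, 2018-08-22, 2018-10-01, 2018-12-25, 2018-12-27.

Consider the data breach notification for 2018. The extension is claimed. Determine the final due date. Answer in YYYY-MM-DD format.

Start from the fixed due date, 2018-02-08.
2018-02-08 falls on a Thursday, which is a business day, so no adjustment is needed.
The 30-calendar-day extension moves the deadline from 2018-02-08 to 2018-03-10.
2018-03-10 is a Saturday; the preceding business day is 2018-03-09 (Friday).
So the filing is due 2018-03-09.

2018-03-09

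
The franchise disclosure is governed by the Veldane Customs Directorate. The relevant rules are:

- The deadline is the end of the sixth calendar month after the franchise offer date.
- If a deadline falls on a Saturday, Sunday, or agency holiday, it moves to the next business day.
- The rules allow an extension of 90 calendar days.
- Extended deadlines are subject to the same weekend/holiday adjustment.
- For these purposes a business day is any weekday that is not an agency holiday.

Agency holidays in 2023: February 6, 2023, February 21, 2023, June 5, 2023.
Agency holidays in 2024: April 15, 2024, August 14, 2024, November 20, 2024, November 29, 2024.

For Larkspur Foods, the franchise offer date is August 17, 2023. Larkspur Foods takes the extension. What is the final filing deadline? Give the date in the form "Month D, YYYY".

May 29, 2024

The sixth month after August 17, 2023 is February 2024, whose last day is February 29, 2024.
Since February 29, 2024 is a Thursday and not a holiday, the date is unchanged.
With the 90-day extension, February 29, 2024 becomes May 29, 2024.
Since May 29, 2024 is a Wednesday and not a holiday, the date is unchanged.
Final deadline: May 29, 2024.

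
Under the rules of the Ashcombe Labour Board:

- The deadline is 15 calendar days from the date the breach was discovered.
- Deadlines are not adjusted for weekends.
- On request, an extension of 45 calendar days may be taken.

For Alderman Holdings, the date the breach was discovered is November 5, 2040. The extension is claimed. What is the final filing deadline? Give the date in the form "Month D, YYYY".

January 4, 2041

From November 5, 2040, 15 calendar days later is November 20, 2040.
November 20, 2040 falls on a Tuesday. The rules make no weekend/holiday allowance, so it remains November 20, 2040.
Add the 45 calendar-day extension to November 20, 2040: January 4, 2041.
January 4, 2041 falls on a Friday. The rules make no weekend/holiday allowance, so it remains January 4, 2041.
So the filing is due January 4, 2041.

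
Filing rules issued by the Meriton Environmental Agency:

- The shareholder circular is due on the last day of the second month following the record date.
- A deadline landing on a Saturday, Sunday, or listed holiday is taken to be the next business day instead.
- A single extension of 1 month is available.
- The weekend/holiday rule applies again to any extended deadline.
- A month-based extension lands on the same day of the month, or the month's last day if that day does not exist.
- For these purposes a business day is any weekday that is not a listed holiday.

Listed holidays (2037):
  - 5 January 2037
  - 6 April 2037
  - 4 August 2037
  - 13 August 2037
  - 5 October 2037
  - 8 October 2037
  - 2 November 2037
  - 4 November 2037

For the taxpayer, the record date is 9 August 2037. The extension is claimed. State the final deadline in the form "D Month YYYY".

2 months after 9 August 2037 is October 2037; that month ends on 31 October 2037.
31 October 2037 is a Saturday, so it moves to the next business day, 3 November 2037 (Tuesday).
Applying the 1 month extension: 1 month after 3 November 2037 is 3 December 2037.
3 December 2037 is a Thursday and not a listed holiday, so it stands.
So the filing is due 3 December 2037.

3 December 2037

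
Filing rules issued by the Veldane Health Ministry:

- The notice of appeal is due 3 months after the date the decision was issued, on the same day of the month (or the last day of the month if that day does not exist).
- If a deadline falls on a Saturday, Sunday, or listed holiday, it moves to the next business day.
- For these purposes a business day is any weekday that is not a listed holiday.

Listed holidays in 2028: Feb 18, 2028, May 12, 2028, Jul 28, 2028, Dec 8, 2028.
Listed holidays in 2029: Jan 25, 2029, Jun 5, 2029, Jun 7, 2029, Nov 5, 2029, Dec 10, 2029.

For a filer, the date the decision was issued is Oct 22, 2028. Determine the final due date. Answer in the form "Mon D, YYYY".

3 months after Oct 22, 2028, on the same day of the month, is Jan 22, 2029.
Jan 22, 2029 falls on a Monday, which is a business day, so no adjustment is needed.
So the filing is due Jan 22, 2029.

Jan 22, 2029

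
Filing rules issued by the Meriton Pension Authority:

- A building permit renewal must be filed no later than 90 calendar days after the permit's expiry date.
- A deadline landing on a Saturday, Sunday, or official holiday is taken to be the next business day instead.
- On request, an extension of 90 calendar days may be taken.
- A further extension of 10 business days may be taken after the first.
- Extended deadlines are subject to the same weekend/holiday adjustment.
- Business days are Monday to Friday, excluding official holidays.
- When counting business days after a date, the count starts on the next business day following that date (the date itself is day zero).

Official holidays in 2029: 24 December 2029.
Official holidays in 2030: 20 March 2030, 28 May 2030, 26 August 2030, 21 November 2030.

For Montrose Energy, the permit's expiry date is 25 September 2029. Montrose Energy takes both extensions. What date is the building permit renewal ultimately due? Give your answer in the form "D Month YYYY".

Trigger date 25 September 2029 + 90 calendar days = 24 December 2029.
Because 24 December 2029 is a listed holiday, the deadline becomes 25 December 2029 (Tuesday).
With the 90-day extension, 25 December 2029 becomes 25 March 2030.
25 March 2030 falls on a Monday, which is a business day, so no adjustment is needed.
Counting 10 further business days from 25 March 2030 reaches 8 April 2030.
8 April 2030 falls on a Monday, which is a business day, so no adjustment is needed.
Final deadline: 8 April 2030.

8 April 2030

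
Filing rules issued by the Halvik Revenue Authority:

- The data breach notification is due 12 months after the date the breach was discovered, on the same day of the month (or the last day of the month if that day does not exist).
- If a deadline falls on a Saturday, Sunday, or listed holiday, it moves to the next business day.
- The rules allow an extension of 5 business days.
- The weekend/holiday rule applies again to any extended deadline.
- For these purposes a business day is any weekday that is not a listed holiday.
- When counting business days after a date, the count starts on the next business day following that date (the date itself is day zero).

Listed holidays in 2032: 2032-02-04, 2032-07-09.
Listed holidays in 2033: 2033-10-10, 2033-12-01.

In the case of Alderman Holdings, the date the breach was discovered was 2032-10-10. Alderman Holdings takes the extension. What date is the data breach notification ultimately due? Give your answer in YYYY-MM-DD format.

2033-10-18

12 months from 2032-10-10 is 2033-10-10.
2033-10-10 falls on a listed holiday. Rolling to the next business day gives 2033-10-11, a Tuesday.
Applying the 5-business-day extension: 5 business days after 2033-10-11 is 2033-10-18.
2033-10-18 is a Tuesday and not a listed holiday, so it stands.
Final deadline: 2033-10-18.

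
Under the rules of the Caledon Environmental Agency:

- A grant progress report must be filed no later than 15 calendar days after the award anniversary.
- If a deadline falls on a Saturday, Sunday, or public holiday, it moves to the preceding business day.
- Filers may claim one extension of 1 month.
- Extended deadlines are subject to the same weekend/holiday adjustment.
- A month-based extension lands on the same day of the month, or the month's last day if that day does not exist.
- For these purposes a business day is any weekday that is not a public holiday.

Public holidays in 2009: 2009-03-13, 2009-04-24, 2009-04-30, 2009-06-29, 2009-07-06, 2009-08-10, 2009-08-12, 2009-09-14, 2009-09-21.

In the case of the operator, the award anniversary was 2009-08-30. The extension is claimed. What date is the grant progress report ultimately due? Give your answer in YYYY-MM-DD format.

2009-10-09

From 2009-08-30, 15 calendar days later is 2009-09-14.
2009-09-14 falls on a listed holiday. Rolling to the preceding business day gives 2009-09-11, a Friday.
The 1 month extension carries 2009-09-11 to 2009-10-11.
2009-10-11 falls on a Sunday. Rolling to the preceding business day gives 2009-10-09, a Friday.
Final deadline: 2009-10-09.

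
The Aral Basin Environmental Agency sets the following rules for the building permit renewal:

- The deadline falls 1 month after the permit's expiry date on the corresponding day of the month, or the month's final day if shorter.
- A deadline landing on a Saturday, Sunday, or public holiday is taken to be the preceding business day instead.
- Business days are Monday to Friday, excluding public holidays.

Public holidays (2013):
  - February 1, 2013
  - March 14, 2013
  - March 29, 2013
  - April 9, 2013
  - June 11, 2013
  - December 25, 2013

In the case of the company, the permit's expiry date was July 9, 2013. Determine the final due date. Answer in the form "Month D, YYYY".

Moving 1 month forward from July 9, 2013 on the corresponding day gives August 9, 2013.
August 9, 2013 (Friday) is already a business day.
Final deadline: August 9, 2013.

August 9, 2013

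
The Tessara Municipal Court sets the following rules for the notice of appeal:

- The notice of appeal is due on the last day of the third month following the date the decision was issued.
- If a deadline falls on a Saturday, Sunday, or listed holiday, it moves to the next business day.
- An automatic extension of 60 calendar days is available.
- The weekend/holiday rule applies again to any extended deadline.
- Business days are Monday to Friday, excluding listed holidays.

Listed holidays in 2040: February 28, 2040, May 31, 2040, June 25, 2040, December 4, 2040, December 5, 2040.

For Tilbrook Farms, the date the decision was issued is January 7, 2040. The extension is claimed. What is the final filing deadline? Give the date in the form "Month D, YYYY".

3 months after January 7, 2040 is April 2040; that month ends on April 30, 2040.
Since April 30, 2040 is a Monday and not a holiday, the date is unchanged.
The 60-calendar-day extension moves the deadline from April 30, 2040 to June 29, 2040.
June 29, 2040 falls on a Friday, which is a business day, so no adjustment is needed.
The final due date is June 29, 2040.

June 29, 2040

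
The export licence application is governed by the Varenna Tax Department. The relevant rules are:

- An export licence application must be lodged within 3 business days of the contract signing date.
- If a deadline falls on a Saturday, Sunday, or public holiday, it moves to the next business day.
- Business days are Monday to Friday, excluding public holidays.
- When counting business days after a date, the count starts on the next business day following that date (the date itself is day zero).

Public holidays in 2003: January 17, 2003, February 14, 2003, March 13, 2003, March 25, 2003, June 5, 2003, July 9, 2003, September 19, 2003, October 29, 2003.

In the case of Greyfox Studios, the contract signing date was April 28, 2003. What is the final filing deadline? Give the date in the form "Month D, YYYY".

May 1, 2003

Counting 3 business days after April 28, 2003 (skipping weekends and listed holidays) reaches May 1, 2003.
May 1, 2003 is a Thursday and not a listed holiday, so it stands.
Deadline: May 1, 2003.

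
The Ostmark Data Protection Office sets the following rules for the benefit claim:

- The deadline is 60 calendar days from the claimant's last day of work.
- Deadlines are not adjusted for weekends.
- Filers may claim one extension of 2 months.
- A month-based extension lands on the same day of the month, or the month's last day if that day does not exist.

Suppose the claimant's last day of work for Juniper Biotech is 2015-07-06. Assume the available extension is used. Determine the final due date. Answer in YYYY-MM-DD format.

Trigger date 2015-07-06 + 60 calendar days = 2015-09-04.
No adjustment is made for weekends or holidays, so 2015-09-04 stands.
Add 2 months to 2015-09-04: 2015-11-04.
No adjustment is made for weekends or holidays, so 2015-11-04 stands.
So the filing is due 2015-11-04.

2015-11-04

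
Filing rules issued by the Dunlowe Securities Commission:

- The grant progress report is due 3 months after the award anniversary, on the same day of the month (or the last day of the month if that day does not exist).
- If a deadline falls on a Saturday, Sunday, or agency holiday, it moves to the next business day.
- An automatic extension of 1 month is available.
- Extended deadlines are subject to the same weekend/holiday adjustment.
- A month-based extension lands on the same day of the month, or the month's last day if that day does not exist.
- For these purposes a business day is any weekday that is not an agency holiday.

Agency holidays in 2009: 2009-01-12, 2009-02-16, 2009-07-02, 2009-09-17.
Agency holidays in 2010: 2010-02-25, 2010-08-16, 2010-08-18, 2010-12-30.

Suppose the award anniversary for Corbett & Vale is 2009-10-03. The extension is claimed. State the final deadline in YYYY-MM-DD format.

2010-02-04

Moving 3 months forward from 2009-10-03 on the corresponding day gives 2010-01-03.
2010-01-03 falls on a Sunday. Rolling to the next business day gives 2010-01-04, a Monday.
Applying the 1 month extension: 1 month after 2010-01-04 is 2010-02-04.
2010-02-04 falls on a Thursday, which is a business day, so no adjustment is needed.
So the filing is due 2010-02-04.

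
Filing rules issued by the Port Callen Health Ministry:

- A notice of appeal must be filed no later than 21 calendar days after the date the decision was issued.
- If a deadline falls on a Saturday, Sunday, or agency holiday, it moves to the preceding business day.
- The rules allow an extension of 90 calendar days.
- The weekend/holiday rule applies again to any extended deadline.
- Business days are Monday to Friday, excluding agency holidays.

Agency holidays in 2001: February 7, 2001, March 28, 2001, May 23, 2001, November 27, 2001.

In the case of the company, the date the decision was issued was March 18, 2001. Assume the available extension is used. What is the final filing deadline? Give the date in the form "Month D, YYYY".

From March 18, 2001, 21 calendar days later is April 8, 2001.
April 8, 2001 is a Sunday, so it moves to the preceding business day, April 6, 2001 (Friday).
Applying the 90-calendar-day extension: April 6, 2001 + 90 days = July 5, 2001.
July 5, 2001 falls on a Thursday, which is a business day, so no adjustment is needed.
Final deadline: July 5, 2001.

July 5, 2001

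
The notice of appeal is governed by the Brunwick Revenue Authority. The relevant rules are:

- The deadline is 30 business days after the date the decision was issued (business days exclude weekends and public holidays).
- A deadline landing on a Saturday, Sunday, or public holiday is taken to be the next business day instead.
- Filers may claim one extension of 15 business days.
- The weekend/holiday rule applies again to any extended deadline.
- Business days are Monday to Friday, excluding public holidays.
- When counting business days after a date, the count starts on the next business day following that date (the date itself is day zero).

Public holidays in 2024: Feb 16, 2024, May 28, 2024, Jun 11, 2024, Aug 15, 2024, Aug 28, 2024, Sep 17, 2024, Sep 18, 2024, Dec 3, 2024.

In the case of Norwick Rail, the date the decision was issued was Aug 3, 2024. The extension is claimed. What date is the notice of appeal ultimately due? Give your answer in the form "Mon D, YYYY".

30 business days after Aug 3, 2024, excluding weekends and holidays, is Sep 19, 2024.
Sep 19, 2024 (Thursday) is already a business day.
Applying the 15-business-day extension: 15 business days after Sep 19, 2024 is Oct 10, 2024.
Oct 10, 2024 falls on a Thursday, which is a business day, so no adjustment is needed.
Final deadline: Oct 10, 2024.

Oct 10, 2024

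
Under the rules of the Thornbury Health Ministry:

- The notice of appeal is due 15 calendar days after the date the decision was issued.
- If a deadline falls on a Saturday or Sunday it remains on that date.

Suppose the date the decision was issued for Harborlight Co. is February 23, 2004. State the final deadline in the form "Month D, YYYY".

Trigger date February 23, 2004 + 15 calendar days = March 9, 2004.
No adjustment is made for weekends or holidays, so March 9, 2004 stands.
Final deadline: March 9, 2004.

March 9, 2004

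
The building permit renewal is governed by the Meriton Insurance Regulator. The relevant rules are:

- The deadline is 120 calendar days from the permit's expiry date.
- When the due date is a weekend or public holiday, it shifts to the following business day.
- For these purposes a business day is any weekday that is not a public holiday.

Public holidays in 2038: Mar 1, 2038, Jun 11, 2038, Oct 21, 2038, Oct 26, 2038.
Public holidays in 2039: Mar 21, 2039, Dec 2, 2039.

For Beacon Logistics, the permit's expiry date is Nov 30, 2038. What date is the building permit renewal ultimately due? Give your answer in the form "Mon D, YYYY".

Adding 120 calendar days to Nov 30, 2038 gives Mar 30, 2039.
Mar 30, 2039 is a Wednesday and not a listed holiday, so it stands.
So the filing is due Mar 30, 2039.

Mar 30, 2039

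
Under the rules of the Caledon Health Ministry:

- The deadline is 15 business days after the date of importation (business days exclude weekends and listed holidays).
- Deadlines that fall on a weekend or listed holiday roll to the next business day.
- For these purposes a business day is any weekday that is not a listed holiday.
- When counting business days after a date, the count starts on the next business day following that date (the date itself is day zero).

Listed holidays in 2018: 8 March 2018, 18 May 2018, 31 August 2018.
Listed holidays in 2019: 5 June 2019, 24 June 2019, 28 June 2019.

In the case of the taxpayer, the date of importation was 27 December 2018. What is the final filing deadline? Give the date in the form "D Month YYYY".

Counting 15 business days after 27 December 2018 (skipping weekends and listed holidays) reaches 17 January 2019.
17 January 2019 (Thursday) is already a business day.
The final due date is 17 January 2019.

17 January 2019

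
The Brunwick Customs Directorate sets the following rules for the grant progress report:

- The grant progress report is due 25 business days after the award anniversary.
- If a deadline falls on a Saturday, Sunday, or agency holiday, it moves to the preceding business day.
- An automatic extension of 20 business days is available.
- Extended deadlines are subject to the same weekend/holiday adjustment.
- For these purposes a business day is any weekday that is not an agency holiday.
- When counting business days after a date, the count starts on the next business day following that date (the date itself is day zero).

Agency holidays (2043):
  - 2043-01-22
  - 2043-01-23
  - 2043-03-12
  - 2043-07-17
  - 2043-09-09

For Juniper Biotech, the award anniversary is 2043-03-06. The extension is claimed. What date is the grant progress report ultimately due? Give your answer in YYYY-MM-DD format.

Counting 25 business days after 2043-03-06 (skipping weekends and listed holidays) reaches 2043-04-13.
2043-04-13 (Monday) is already a business day.
Applying the 20-business-day extension: 20 business days after 2043-04-13 is 2043-05-11.
2043-05-11 (Monday) is already a business day.
Final deadline: 2043-05-11.

2043-05-11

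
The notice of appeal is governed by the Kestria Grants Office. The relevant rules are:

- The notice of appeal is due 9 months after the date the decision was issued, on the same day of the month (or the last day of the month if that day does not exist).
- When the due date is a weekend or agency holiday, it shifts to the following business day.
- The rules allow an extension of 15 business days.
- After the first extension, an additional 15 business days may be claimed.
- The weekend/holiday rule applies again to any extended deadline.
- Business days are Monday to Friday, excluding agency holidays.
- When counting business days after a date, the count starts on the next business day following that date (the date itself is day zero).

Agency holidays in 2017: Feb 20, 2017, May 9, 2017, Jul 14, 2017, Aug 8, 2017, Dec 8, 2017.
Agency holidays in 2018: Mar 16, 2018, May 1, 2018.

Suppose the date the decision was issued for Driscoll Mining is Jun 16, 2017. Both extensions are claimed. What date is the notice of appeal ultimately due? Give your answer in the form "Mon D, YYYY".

Apr 30, 2018

9 months from Jun 16, 2017 is Mar 16, 2018.
Mar 16, 2018 is a listed holiday; the next business day is Mar 19, 2018 (Monday).
Applying the 15-business-day extension: 15 business days after Mar 19, 2018 is Apr 9, 2018.
Apr 9, 2018 is a Monday and not a listed holiday, so it stands.
Applying the 15-business-day extension: 15 business days after Apr 9, 2018 is Apr 30, 2018.
Apr 30, 2018 (Monday) is already a business day.
The final due date is Apr 30, 2018.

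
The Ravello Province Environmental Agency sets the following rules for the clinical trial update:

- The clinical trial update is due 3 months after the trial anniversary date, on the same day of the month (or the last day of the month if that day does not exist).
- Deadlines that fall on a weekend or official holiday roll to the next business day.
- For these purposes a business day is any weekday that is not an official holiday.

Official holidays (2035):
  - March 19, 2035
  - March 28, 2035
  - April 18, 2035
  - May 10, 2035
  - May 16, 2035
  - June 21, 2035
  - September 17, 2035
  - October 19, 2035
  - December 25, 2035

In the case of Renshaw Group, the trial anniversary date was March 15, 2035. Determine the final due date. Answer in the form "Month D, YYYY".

June 15, 2035

Moving 3 months forward from March 15, 2035 on the corresponding day gives June 15, 2035.
June 15, 2035 falls on a Friday, which is a business day, so no adjustment is needed.
Final deadline: June 15, 2035.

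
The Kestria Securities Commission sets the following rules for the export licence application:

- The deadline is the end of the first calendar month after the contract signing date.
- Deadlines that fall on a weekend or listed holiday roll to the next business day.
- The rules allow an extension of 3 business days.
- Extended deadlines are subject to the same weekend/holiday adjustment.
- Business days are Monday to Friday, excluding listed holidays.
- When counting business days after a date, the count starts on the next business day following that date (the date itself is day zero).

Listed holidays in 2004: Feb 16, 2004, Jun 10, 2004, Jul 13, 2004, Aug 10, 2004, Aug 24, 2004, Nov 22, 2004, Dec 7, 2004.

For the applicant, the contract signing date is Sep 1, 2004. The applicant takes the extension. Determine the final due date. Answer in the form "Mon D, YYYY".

Nov 4, 2004

1 month after Sep 1, 2004 is October 2004; that month ends on Oct 31, 2004.
Oct 31, 2004 falls on a Sunday. Rolling to the next business day gives Nov 1, 2004, a Monday.
The 3-business-day extension runs from Nov 1, 2004 to Nov 4, 2004.
Nov 4, 2004 is a Thursday and not a listed holiday, so it stands.
The final due date is Nov 4, 2004.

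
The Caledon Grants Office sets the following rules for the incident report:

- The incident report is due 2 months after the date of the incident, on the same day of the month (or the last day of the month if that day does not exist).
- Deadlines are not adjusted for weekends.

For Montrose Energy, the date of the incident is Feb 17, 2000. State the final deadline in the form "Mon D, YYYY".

Apr 17, 2000

2 months after Feb 17, 2000, on the same day of the month, is Apr 17, 2000.
No adjustment is made for weekends or holidays, so Apr 17, 2000 stands.
Final deadline: Apr 17, 2000.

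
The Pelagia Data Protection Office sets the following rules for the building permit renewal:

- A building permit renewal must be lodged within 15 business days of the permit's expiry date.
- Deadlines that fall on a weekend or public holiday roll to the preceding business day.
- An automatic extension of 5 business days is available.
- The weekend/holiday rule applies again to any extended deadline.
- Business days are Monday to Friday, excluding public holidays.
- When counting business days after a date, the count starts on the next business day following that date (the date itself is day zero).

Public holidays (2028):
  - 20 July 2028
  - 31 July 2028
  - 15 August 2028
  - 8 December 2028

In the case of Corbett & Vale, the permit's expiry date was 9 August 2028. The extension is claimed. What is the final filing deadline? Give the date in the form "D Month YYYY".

Starting the day after 9 August 2028 and counting 15 business days lands on 31 August 2028.
31 August 2028 (Thursday) is already a business day.
Counting 5 further business days from 31 August 2028 reaches 7 September 2028.
7 September 2028 falls on a Thursday, which is a business day, so no adjustment is needed.
So the filing is due 7 September 2028.

7 September 2028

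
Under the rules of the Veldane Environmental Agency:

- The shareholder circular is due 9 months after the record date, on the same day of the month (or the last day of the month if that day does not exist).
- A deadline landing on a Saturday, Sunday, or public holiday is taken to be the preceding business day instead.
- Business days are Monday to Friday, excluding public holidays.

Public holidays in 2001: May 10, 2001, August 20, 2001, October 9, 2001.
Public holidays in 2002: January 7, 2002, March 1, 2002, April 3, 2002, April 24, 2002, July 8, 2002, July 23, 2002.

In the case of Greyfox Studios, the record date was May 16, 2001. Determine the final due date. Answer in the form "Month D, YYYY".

February 15, 2002

9 months after May 16, 2001, on the same day of the month, is February 16, 2002.
February 16, 2002 is a Saturday; the preceding business day is February 15, 2002 (Friday).
The final due date is February 15, 2002.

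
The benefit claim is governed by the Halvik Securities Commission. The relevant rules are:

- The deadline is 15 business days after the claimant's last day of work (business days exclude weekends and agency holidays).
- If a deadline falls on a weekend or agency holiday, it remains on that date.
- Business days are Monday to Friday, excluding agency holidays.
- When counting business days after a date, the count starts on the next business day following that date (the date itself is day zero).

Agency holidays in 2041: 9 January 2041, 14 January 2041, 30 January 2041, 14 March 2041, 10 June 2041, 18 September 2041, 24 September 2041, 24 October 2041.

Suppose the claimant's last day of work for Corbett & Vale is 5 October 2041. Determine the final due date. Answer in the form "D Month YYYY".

Counting 15 business days after 5 October 2041 (skipping weekends and listed holidays) reaches 28 October 2041.
No adjustment is made for weekends or holidays, so 28 October 2041 stands.
Final deadline: 28 October 2041.

28 October 2041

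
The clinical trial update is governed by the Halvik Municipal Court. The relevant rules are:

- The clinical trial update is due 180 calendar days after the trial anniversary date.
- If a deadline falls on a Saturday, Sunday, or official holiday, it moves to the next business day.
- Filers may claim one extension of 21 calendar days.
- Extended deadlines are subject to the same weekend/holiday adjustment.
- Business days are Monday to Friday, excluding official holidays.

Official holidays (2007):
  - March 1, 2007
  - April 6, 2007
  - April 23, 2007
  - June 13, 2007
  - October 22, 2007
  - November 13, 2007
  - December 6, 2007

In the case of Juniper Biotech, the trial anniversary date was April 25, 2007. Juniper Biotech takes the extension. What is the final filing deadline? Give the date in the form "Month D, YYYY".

November 14, 2007

Trigger date April 25, 2007 + 180 calendar days = October 22, 2007.
October 22, 2007 falls on a listed holiday. Rolling to the next business day gives October 23, 2007, a Tuesday.
Add the 21 calendar-day extension to October 23, 2007: November 13, 2007.
Because November 13, 2007 is a listed holiday, the deadline becomes November 14, 2007 (Wednesday).
Deadline: November 14, 2007.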